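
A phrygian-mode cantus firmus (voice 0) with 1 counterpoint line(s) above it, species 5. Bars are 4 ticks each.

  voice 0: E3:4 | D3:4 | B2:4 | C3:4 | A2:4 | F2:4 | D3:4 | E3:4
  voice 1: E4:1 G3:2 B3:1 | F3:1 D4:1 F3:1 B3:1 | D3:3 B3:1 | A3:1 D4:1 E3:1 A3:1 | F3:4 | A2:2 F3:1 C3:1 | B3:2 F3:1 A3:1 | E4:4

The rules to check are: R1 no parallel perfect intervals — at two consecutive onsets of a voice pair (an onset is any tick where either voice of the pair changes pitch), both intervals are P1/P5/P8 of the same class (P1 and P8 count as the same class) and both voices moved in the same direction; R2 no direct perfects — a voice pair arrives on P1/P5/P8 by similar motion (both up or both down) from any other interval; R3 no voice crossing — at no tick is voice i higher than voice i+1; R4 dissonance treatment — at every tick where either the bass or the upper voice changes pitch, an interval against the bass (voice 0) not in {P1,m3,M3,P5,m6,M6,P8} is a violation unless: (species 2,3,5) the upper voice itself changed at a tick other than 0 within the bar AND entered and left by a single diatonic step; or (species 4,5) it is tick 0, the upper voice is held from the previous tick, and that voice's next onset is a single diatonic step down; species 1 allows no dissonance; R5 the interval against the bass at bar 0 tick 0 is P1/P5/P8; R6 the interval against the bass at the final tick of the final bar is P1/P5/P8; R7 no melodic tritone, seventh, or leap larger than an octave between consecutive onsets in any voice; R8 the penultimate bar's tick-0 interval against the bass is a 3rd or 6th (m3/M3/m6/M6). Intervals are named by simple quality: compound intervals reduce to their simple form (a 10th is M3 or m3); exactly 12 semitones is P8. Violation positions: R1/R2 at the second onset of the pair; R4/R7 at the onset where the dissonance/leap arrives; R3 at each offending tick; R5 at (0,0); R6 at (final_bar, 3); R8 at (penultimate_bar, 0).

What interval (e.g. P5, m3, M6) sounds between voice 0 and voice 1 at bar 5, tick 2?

voice 0=F2 voice 1=F3 -> P8

P8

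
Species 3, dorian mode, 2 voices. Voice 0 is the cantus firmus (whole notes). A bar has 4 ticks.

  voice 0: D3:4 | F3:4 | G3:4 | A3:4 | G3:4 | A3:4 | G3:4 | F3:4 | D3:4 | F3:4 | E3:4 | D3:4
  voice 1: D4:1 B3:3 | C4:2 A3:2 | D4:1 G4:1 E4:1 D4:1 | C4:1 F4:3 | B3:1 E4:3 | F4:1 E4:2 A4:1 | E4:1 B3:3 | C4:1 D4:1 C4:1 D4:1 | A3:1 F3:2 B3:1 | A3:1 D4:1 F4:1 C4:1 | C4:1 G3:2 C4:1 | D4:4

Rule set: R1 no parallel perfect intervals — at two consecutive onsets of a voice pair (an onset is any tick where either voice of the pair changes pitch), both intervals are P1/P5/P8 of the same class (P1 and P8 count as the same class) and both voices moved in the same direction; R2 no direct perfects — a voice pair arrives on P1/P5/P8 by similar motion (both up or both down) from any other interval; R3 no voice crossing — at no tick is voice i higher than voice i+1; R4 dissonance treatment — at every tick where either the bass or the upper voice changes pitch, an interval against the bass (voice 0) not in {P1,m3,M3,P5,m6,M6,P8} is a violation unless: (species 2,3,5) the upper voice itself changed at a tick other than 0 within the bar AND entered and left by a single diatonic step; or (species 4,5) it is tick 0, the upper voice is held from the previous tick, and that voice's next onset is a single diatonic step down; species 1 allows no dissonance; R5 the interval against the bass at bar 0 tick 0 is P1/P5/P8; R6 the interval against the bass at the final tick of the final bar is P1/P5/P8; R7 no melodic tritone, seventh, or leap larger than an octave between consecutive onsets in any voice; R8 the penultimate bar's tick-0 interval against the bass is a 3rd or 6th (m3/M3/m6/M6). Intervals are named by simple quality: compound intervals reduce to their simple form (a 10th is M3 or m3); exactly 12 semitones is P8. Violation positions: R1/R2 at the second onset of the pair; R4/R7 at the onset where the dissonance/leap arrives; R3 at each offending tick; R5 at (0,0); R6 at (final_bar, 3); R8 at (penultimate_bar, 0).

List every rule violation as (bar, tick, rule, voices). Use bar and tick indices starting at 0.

bar 0: v0=D3 v1=D4 downbeat P8
bar 1: v0=F3 v1=C4 downbeat P5
bar 2: v0=G3 v1=D4 downbeat P5
bar 3: v0=A3 v1=C4 downbeat m3
bar 4: v0=G3 v1=B3 downbeat M3
bar 5: v0=A3 v1=F4 downbeat m6
bar 6: v0=G3 v1=E4 downbeat M6
bar 7: v0=F3 v1=C4 downbeat P5
bar 8: v0=D3 v1=A3 downbeat P5
bar 9: v0=F3 v1=A3 downbeat M3
bar 10: v0=E3 v1=C4 downbeat m6
bar 11: v0=D3 v1=D4 downbeat P8
  -> R2 @ bar 1 tick 0 v(0, 1): D3/B3 M6 -> F3/C4 P5 similar
  -> R2 @ bar 2 tick 0 v(0, 1): F3/A3 M3 -> G3/D4 P5 similar
  -> R7 @ bar 4 tick 0 v(1,): F4->B3 leap 6st
  -> R2 @ bar 8 tick 0 v(0, 1): F3/D4 M6 -> D3/A3 P5 similar
  -> R7 @ bar 8 tick 3 v(1,): F3->B3 leap 6st

(1, 0, R2, (0, 1))
(2, 0, R2, (0, 1))
(4, 0, R7, (1,))
(8, 0, R2, (0, 1))
(8, 3, R7, (1,))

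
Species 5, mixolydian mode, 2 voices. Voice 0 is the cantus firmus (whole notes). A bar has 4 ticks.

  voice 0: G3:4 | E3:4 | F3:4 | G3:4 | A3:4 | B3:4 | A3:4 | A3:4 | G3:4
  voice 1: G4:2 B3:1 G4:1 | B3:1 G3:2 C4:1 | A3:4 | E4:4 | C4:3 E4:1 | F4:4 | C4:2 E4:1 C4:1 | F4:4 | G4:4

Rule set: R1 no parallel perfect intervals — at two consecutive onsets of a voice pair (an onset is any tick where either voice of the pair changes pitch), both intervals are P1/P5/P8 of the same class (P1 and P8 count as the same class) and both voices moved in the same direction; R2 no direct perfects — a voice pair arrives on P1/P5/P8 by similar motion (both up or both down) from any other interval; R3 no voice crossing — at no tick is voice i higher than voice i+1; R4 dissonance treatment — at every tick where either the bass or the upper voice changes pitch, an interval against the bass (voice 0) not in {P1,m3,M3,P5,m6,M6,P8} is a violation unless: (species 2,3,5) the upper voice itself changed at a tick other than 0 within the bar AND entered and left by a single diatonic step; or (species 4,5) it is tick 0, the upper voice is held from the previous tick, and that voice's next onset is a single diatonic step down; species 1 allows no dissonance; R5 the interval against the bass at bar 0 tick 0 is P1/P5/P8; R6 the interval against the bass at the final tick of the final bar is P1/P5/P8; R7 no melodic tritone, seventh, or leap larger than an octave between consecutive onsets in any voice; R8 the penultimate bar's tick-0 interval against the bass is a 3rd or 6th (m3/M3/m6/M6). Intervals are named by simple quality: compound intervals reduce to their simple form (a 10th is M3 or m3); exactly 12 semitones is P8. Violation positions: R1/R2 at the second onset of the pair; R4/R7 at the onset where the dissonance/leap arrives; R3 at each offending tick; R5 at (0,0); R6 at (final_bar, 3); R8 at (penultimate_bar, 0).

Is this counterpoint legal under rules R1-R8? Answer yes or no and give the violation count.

No (2 violations)

bar 0: v0=G3 v1=G4 (P8)
bar 1: v0=E3 v1=B3 (P5)
bar 2: v0=F3 v1=A3 (M3)
bar 3: v0=G3 v1=E4 (M6)
bar 4: v0=A3 v1=C4 (m3)
bar 5: v0=B3 v1=F4 (TT)
bar 6: v0=A3 v1=C4 (m3)
bar 7: v0=A3 v1=F4 (m6)
bar 8: v0=G3 v1=G4 (P8)
  R2 @ bar1.0: G3/G4 P8 -> E3/B3 P5 similar
  R4 @ bar5.0: B3/F4 TT untreated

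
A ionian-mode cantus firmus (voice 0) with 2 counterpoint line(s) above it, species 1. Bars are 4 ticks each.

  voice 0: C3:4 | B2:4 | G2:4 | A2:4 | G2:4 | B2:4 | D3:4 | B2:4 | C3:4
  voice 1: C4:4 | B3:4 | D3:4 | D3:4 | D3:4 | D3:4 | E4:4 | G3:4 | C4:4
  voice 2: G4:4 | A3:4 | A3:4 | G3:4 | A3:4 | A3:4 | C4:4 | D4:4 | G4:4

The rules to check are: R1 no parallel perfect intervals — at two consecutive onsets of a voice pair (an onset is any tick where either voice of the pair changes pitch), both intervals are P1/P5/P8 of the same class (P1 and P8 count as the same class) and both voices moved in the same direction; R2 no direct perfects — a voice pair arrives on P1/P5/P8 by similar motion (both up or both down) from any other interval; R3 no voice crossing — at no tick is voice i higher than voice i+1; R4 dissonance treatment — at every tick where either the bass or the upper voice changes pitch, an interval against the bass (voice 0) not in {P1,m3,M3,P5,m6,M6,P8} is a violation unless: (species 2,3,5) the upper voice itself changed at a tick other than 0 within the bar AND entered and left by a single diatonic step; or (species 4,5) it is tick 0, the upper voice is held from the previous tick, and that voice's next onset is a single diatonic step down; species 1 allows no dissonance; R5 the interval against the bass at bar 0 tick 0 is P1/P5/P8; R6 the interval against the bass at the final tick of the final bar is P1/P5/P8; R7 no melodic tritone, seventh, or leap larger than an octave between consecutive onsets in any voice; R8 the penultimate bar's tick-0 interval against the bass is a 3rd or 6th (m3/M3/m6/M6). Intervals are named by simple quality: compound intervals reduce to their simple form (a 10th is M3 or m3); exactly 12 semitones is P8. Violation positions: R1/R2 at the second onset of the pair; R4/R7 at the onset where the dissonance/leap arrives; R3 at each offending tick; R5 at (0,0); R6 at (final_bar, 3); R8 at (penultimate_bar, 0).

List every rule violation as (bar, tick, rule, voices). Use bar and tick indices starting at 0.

bar 0: v0=C3 v1=C4 v2=G4 downbeat P5
bar 1: v0=B2 v1=B3 v2=A3 downbeat m7
bar 2: v0=G2 v1=D3 v2=A3 downbeat M2
bar 3: v0=A2 v1=D3 v2=G3 downbeat m7
bar 4: v0=G2 v1=D3 v2=A3 downbeat M2
bar 5: v0=B2 v1=D3 v2=A3 downbeat m7
bar 6: v0=D3 v1=E4 v2=C4 downbeat m7
bar 7: v0=B2 v1=G3 v2=D4 downbeat m3
bar 8: v0=C3 v1=C4 v2=G4 downbeat P5
  -> R1 @ bar 1 tick 0 v(0, 1): C3/C4 P8 -> B2/B3 P8 similar
  -> R3 @ bar 1 tick 0 v(1, 2): B3 above A3
  -> R4 @ bar 1 tick 0 v(0, 2): B2/A3 m7 untreated
  -> R7 @ bar 1 tick 0 v(2,): G4->A3 leap 10st
  -> R3 @ bar 1 tick 1 v(1, 2): B3 above A3
  -> R3 @ bar 1 tick 2 v(1, 2): B3 above A3
  -> R3 @ bar 1 tick 3 v(1, 2): B3 above A3
  -> R2 @ bar 2 tick 0 v(0, 1): B2/B3 P8 -> G2/D3 P5 similar
  -> R4 @ bar 2 tick 0 v(0, 2): G2/A3 M2 untreated
  -> R4 @ bar 3 tick 0 v(0, 1): A2/D3 P4 untreated
  -> R4 @ bar 3 tick 0 v(0, 2): A2/G3 m7 untreated
  -> R4 @ bar 4 tick 0 v(0, 2): G2/A3 M2 untreated
  -> R4 @ bar 5 tick 0 v(0, 2): B2/A3 m7 untreated
  -> R3 @ bar 6 tick 0 v(1, 2): E4 above C4
  -> R4 @ bar 6 tick 0 v(0, 1): D3/E4 M2 untreated
  -> R4 @ bar 6 tick 0 v(0, 2): D3/C4 m7 untreated
  -> R7 @ bar 6 tick 0 v(1,): D3->E4 leap 14st
  -> R3 @ bar 6 tick 1 v(1, 2): E4 above C4
  -> R3 @ bar 6 tick 2 v(1, 2): E4 above C4
  -> R3 @ bar 6 tick 3 v(1, 2): E4 above C4
  -> R1 @ bar 8 tick 0 v(1, 2): G3/D4 P5 -> C4/G4 P5 similar
  -> R2 @ bar 8 tick 0 v(0, 1): B2/G3 m6 -> C3/C4 P8 similar
  -> R2 @ bar 8 tick 0 v(0, 2): B2/D4 m3 -> C3/G4 P5 similar

(1, 0, R1, (0, 1))
(1, 0, R3, (1, 2))
(1, 0, R4, (0, 2))
(1, 0, R7, (2,))
(1, 1, R3, (1, 2))
(1, 2, R3, (1, 2))
(1, 3, R3, (1, 2))
(2, 0, R2, (0, 1))
(2, 0, R4, (0, 2))
(3, 0, R4, (0, 1))
(3, 0, R4, (0, 2))
(4, 0, R4, (0, 2))
(5, 0, R4, (0, 2))
(6, 0, R3, (1, 2))
(6, 0, R4, (0, 1))
(6, 0, R4, (0, 2))
(6, 0, R7, (1,))
(6, 1, R3, (1, 2))
(6, 2, R3, (1, 2))
(6, 3, R3, (1, 2))
(8, 0, R1, (1, 2))
(8, 0, R2, (0, 1))
(8, 0, R2, (0, 2))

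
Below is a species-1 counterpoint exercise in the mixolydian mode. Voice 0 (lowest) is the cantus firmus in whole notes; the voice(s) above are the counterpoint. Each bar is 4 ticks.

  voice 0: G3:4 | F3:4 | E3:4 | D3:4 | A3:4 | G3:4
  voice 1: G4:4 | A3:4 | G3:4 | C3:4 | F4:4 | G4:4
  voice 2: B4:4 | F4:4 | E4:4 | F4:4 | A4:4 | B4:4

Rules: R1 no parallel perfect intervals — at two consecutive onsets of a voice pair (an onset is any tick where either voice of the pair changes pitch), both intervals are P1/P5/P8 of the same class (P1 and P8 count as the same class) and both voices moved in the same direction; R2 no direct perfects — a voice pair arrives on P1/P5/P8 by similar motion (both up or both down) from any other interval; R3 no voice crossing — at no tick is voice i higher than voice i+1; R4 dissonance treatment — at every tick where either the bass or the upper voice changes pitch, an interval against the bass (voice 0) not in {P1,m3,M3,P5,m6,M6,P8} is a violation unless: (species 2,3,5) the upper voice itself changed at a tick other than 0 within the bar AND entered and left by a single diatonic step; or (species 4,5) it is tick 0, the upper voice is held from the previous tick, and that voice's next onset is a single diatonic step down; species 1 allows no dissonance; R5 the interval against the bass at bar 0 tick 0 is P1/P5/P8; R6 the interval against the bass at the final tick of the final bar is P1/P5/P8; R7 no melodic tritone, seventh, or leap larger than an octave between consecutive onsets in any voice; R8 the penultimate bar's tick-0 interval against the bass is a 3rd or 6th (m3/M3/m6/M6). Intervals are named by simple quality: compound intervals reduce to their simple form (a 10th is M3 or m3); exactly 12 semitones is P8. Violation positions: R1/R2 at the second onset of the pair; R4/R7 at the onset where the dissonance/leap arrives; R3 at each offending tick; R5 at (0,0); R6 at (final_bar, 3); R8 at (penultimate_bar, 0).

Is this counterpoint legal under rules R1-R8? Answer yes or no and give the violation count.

No (14 violations)

bar 0: v0=G3 v1=G4 v2=B4 (M3)
bar 1: v0=F3 v1=A3 v2=F4 (P8)
bar 2: v0=E3 v1=G3 v2=E4 (P8)
bar 3: v0=D3 v1=C3 v2=F4 (m3)
bar 4: v0=A3 v1=F4 v2=A4 (P8)
bar 5: v0=G3 v1=G4 v2=B4 (M3)
  R5 @ bar0.0: opens on M3
  R2 @ bar1.0: G3/B4 M3 -> F3/F4 P8 similar
  R7 @ bar1.0: G4->A3 leap 10st
  R7 @ bar1.0: B4->F4 leap 6st
  R1 @ bar2.0: F3/F4 P8 -> E3/E4 P8 similar
  R3 @ bar3.0: D3 above C3
  R4 @ bar3.0: D3/C3 M2 untreated
  R3 @ bar3.1: D3 above C3
  R3 @ bar3.2: D3 above C3
  R3 @ bar3.3: D3 above C3
  R2 @ bar4.0: D3/F4 m3 -> A3/A4 P8 similar
  R7 @ bar4.0: C3->F4 leap 17st
  R8 @ bar4.0: penult P8 not 3rd/6th
  R6 @ bar5.3: closes on M3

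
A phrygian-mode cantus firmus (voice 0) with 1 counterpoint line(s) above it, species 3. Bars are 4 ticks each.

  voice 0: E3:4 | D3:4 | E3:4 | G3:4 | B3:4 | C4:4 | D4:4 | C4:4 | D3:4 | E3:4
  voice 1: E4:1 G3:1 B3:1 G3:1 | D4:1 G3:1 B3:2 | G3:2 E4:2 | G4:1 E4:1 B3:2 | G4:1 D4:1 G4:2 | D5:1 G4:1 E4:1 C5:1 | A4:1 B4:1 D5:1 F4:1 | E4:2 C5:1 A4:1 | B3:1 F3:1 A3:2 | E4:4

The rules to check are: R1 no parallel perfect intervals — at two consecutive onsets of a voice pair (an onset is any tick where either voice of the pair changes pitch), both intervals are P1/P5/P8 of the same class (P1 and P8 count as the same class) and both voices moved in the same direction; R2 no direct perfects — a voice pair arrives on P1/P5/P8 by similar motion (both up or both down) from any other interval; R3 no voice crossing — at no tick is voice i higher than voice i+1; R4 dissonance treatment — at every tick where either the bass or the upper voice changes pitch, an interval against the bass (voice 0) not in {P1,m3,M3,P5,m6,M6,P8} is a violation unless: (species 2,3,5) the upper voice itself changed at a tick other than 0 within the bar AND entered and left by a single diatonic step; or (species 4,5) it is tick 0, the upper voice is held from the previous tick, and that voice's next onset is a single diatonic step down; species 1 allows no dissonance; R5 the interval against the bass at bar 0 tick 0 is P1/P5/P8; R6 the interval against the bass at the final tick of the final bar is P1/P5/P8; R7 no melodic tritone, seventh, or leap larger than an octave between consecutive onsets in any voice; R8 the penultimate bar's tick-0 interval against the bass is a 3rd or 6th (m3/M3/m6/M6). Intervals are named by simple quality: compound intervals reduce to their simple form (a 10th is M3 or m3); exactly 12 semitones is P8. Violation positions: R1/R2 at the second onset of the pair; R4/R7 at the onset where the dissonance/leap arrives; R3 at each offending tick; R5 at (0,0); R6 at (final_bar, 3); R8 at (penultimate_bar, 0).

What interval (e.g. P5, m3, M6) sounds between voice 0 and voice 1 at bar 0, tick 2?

P5

voice 0=E3 voice 1=B3 -> P5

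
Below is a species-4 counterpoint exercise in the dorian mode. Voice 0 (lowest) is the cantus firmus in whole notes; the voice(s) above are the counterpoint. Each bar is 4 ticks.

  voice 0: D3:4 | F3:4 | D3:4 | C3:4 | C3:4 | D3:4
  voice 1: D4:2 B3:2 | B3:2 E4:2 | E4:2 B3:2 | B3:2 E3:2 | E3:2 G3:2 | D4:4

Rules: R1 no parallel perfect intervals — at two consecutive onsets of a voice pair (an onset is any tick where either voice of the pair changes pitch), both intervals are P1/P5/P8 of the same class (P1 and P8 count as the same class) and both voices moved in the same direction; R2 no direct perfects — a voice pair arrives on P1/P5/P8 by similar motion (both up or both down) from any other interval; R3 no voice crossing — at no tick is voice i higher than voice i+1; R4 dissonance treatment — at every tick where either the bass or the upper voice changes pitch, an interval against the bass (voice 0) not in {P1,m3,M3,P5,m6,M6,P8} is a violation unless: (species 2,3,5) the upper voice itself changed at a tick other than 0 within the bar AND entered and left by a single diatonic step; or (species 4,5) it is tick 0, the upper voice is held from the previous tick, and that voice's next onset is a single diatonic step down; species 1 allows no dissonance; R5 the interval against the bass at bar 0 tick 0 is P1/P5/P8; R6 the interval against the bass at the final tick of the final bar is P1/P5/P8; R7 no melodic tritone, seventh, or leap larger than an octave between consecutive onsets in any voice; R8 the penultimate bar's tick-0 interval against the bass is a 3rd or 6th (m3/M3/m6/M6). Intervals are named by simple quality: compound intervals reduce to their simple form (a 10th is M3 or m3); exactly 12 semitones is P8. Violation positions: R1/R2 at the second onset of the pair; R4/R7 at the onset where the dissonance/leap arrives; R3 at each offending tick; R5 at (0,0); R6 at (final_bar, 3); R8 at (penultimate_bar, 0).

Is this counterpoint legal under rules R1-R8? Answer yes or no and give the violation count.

No (5 violations)

bar 0: v0=D3 v1=D4 (P8)
bar 1: v0=F3 v1=B3 (TT)
bar 2: v0=D3 v1=E4 (M2)
bar 3: v0=C3 v1=B3 (M7)
bar 4: v0=C3 v1=E3 (M3)
bar 5: v0=D3 v1=D4 (P8)
  R4 @ bar1.0: F3/B3 TT untreated
  R4 @ bar1.2: F3/E4 M7 untreated
  R4 @ bar2.0: D3/E4 M2 untreated
  R4 @ bar3.0: C3/B3 M7 untreated
  R2 @ bar5.0: C3/G3 P5 -> D3/D4 P8 similar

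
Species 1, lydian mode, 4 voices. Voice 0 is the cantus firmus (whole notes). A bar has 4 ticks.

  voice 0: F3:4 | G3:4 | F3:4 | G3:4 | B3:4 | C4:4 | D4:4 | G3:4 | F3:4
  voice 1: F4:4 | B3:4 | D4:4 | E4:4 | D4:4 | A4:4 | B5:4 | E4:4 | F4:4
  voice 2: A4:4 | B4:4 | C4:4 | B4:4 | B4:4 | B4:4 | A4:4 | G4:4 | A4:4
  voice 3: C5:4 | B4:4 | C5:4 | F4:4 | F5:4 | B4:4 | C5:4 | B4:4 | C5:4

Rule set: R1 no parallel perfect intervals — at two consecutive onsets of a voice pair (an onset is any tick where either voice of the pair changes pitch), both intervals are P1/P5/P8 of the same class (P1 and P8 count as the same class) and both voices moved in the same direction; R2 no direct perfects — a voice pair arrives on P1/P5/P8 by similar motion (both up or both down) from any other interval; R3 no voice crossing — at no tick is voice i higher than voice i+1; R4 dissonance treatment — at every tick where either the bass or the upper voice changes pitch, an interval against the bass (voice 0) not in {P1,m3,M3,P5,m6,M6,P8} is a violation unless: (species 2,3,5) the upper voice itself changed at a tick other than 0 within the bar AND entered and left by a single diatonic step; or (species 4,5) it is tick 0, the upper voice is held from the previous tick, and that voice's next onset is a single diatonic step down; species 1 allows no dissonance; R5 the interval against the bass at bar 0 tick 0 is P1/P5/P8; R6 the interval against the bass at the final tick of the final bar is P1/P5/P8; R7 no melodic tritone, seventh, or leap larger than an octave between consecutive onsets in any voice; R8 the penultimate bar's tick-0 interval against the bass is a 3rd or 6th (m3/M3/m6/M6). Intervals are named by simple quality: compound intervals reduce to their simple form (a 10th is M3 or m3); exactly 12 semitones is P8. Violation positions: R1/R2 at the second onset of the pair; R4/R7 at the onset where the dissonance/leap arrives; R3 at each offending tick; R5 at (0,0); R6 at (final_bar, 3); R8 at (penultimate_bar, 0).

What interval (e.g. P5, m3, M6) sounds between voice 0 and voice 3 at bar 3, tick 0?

voice 0=G3 voice 3=F4 -> m7

m7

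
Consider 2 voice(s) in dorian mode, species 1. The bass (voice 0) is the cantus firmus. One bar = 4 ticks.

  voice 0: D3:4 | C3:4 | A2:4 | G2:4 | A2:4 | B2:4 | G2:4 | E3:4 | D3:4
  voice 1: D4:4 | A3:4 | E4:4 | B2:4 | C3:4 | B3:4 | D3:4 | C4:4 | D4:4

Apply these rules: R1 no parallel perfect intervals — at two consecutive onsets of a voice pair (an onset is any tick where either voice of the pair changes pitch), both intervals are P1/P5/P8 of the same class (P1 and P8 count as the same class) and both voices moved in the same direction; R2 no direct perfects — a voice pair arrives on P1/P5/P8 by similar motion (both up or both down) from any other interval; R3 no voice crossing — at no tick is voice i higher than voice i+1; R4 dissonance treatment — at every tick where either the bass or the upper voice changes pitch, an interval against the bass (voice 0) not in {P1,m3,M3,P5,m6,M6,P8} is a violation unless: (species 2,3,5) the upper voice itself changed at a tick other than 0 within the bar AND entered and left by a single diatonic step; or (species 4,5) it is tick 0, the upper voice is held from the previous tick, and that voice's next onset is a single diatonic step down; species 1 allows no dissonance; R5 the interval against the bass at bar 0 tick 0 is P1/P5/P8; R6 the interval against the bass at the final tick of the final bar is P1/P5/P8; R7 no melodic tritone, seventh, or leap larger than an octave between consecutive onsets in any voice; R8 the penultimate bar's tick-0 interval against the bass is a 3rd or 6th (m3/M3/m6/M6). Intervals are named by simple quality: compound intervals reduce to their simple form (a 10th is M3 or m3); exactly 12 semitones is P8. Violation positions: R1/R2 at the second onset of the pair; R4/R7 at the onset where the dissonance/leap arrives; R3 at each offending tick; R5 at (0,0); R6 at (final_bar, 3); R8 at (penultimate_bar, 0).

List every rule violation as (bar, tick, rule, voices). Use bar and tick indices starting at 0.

(3, 0, R7, (1,))
(5, 0, R2, (0, 1))
(5, 0, R7, (1,))
(6, 0, R2, (0, 1))
(7, 0, R7, (1,))

bar 0: v0=D3 v1=D4 downbeat P8
bar 1: v0=C3 v1=A3 downbeat M6
bar 2: v0=A2 v1=E4 downbeat P5
bar 3: v0=G2 v1=B2 downbeat M3
bar 4: v0=A2 v1=C3 downbeat m3
bar 5: v0=B2 v1=B3 downbeat P8
bar 6: v0=G2 v1=D3 downbeat P5
bar 7: v0=E3 v1=C4 downbeat m6
bar 8: v0=D3 v1=D4 downbeat P8
  -> R7 @ bar 3 tick 0 v(1,): E4->B2 leap 17st
  -> R2 @ bar 5 tick 0 v(0, 1): A2/C3 m3 -> B2/B3 P8 similar
  -> R7 @ bar 5 tick 0 v(1,): C3->B3 leap 11st
  -> R2 @ bar 6 tick 0 v(0, 1): B2/B3 P8 -> G2/D3 P5 similar
  -> R7 @ bar 7 tick 0 v(1,): D3->C4 leap 10st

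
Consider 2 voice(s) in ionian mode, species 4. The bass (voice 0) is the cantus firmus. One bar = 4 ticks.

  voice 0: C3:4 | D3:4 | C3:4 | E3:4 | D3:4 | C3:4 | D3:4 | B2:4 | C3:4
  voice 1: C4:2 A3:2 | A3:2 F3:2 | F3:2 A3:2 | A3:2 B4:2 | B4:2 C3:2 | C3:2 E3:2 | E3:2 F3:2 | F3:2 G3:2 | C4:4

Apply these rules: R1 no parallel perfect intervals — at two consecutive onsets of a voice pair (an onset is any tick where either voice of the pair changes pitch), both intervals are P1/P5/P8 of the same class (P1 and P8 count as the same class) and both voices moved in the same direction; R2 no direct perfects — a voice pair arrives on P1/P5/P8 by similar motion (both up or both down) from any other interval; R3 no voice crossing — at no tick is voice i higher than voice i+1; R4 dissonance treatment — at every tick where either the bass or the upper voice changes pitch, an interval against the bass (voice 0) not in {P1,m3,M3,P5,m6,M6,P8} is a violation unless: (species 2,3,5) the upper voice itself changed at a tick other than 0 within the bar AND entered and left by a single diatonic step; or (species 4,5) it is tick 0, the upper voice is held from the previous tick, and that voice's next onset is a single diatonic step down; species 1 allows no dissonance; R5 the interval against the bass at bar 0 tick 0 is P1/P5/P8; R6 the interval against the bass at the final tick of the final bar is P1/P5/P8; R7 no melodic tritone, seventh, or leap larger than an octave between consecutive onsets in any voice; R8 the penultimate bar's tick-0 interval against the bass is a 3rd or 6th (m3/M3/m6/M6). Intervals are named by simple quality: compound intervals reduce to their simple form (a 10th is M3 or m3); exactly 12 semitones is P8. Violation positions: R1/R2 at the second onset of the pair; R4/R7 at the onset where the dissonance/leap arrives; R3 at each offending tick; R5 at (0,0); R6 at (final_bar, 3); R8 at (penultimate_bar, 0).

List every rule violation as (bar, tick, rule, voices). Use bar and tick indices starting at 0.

(2, 0, R4, (0, 1))
(3, 0, R4, (0, 1))
(3, 2, R7, (1,))
(4, 2, R3, (0, 1))
(4, 2, R4, (0, 1))
(4, 2, R7, (1,))
(4, 3, R3, (0, 1))
(6, 0, R4, (0, 1))
(7, 0, R4, (0, 1))
(7, 0, R8, (0, 1))
(8, 0, R2, (0, 1))

bar 0: v0=C3 v1=C4 downbeat P8
bar 1: v0=D3 v1=A3 downbeat P5
bar 2: v0=C3 v1=F3 downbeat P4
bar 3: v0=E3 v1=A3 downbeat P4
bar 4: v0=D3 v1=B4 downbeat M6
bar 5: v0=C3 v1=C3 downbeat P1
bar 6: v0=D3 v1=E3 downbeat M2
bar 7: v0=B2 v1=F3 downbeat TT
bar 8: v0=C3 v1=C4 downbeat P8
  -> R4 @ bar 2 tick 0 v(0, 1): C3/F3 P4 untreated
  -> R4 @ bar 3 tick 0 v(0, 1): E3/A3 P4 untreated
  -> R7 @ bar 3 tick 2 v(1,): A3->B4 leap 14st
  -> R3 @ bar 4 tick 2 v(0, 1): D3 above C3
  -> R4 @ bar 4 tick 2 v(0, 1): D3/C3 M2 untreated
  -> R7 @ bar 4 tick 2 v(1,): B4->C3 leap 23st
  -> R3 @ bar 4 tick 3 v(0, 1): D3 above C3
  -> R4 @ bar 6 tick 0 v(0, 1): D3/E3 M2 untreated
  -> R4 @ bar 7 tick 0 v(0, 1): B2/F3 TT untreated
  -> R8 @ bar 7 tick 0 v(0, 1): penult TT not 3rd/6th
  -> R2 @ bar 8 tick 0 v(0, 1): B2/G3 m6 -> C3/C4 P8 similar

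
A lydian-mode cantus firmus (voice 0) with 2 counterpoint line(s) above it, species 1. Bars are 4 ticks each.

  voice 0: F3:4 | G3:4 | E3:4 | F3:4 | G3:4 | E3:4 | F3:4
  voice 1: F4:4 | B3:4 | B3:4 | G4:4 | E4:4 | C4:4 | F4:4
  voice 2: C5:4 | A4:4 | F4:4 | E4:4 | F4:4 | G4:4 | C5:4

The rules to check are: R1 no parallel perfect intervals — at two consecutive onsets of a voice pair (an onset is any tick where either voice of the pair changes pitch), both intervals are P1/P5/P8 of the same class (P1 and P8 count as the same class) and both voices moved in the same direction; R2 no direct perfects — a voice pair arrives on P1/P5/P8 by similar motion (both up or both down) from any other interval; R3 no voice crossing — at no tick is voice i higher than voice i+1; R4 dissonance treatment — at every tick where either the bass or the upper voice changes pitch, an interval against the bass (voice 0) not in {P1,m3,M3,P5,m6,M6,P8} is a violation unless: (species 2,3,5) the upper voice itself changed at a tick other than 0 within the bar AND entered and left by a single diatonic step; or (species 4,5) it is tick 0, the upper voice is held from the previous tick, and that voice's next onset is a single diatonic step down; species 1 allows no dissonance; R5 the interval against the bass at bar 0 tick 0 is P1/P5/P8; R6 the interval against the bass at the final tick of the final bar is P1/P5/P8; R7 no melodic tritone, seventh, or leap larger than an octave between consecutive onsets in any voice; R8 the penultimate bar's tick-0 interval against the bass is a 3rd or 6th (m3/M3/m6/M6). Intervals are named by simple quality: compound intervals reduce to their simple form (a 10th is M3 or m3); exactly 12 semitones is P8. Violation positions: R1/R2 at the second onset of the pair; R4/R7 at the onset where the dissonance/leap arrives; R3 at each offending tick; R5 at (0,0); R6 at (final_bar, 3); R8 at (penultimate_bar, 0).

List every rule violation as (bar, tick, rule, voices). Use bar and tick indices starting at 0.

bar 0: v0=F3 v1=F4 v2=C5 downbeat P5
bar 1: v0=G3 v1=B3 v2=A4 downbeat M2
bar 2: v0=E3 v1=B3 v2=F4 downbeat m2
bar 3: v0=F3 v1=G4 v2=E4 downbeat M7
bar 4: v0=G3 v1=E4 v2=F4 downbeat m7
bar 5: v0=E3 v1=C4 v2=G4 downbeat m3
bar 6: v0=F3 v1=F4 v2=C5 downbeat P5
  -> R4 @ bar 1 tick 0 v(0, 2): G3/A4 M2 untreated
  -> R7 @ bar 1 tick 0 v(1,): F4->B3 leap 6st
  -> R4 @ bar 2 tick 0 v(0, 2): E3/F4 m2 untreated
  -> R3 @ bar 3 tick 0 v(1, 2): G4 above E4
  -> R4 @ bar 3 tick 0 v(0, 1): F3/G4 M2 untreated
  -> R4 @ bar 3 tick 0 v(0, 2): F3/E4 M7 untreated
  -> R3 @ bar 3 tick 1 v(1, 2): G4 above E4
  -> R3 @ bar 3 tick 2 v(1, 2): G4 above E4
  -> R3 @ bar 3 tick 3 v(1, 2): G4 above E4
  -> R4 @ bar 4 tick 0 v(0, 2): G3/F4 m7 untreated
  -> R1 @ bar 6 tick 0 v(1, 2): C4/G4 P5 -> F4/C5 P5 similar
  -> R2 @ bar 6 tick 0 v(0, 1): E3/C4 m6 -> F3/F4 P8 similar
  -> R2 @ bar 6 tick 0 v(0, 2): E3/G4 m3 -> F3/C5 P5 similar

(1, 0, R4, (0, 2))
(1, 0, R7, (1,))
(2, 0, R4, (0, 2))
(3, 0, R3, (1, 2))
(3, 0, R4, (0, 1))
(3, 0, R4, (0, 2))
(3, 1, R3, (1, 2))
(3, 2, R3, (1, 2))
(3, 3, R3, (1, 2))
(4, 0, R4, (0, 2))
(6, 0, R1, (1, 2))
(6, 0, R2, (0, 1))
(6, 0, R2, (0, 2))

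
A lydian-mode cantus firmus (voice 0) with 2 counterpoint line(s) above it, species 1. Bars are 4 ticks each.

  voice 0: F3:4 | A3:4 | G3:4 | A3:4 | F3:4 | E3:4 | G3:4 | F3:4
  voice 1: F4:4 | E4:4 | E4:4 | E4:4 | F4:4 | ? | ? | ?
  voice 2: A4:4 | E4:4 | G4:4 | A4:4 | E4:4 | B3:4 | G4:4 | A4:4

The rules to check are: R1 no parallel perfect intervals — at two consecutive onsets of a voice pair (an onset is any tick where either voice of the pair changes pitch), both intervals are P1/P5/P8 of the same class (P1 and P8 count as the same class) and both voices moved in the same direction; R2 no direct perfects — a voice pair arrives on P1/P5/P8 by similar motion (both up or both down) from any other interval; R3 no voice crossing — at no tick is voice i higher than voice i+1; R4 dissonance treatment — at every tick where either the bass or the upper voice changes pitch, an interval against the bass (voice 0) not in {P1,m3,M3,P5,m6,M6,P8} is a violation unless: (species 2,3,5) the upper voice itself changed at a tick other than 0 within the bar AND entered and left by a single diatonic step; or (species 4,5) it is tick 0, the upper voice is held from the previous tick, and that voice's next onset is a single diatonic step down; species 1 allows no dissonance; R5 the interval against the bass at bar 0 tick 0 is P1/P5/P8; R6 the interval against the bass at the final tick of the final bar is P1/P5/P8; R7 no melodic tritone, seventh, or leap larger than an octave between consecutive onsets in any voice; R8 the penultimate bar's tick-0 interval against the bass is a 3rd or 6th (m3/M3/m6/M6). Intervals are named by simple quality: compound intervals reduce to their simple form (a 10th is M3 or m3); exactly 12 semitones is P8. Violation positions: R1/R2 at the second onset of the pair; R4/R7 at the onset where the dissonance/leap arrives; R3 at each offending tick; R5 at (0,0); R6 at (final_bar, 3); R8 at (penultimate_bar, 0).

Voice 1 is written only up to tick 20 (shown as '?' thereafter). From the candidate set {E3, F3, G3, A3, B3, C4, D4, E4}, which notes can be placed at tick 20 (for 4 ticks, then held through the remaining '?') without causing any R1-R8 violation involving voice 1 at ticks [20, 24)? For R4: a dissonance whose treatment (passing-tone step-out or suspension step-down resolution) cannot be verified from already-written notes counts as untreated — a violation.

{}

E3: violates R1,R2,R7
F3: violates R4
G3: violates R7
A3: violates R4
B3: violates R2,R7
C4: violates R3
D4: violates R3,R4
E4: violates R1,R3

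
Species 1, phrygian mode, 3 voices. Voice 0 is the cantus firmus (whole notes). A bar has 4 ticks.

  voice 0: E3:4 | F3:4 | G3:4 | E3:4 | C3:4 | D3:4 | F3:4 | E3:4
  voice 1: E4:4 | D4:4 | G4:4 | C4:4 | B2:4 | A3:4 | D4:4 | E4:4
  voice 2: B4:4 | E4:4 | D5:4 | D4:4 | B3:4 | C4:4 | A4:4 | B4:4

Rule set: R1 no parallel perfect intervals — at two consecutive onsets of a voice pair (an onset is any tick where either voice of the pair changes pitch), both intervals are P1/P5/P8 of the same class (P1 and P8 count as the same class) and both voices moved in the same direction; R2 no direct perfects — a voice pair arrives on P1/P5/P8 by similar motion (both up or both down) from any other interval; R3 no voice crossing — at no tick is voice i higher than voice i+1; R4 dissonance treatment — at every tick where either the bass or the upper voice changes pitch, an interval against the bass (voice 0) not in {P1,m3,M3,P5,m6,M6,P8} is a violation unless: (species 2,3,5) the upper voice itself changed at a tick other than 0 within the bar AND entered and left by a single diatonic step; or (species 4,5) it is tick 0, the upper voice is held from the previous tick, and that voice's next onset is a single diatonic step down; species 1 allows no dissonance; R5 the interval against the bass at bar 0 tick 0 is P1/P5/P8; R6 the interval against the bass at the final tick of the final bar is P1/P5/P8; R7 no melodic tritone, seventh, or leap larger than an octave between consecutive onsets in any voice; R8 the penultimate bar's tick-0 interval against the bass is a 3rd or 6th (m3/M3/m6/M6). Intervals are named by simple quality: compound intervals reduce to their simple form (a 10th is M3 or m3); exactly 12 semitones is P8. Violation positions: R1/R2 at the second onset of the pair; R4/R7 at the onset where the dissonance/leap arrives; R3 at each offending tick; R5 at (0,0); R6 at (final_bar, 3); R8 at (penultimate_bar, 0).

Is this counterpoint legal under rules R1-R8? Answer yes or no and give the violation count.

bar 0: v0=E3 v1=E4 v2=B4 (P5)
bar 1: v0=F3 v1=D4 v2=E4 (M7)
bar 2: v0=G3 v1=G4 v2=D5 (P5)
bar 3: v0=E3 v1=C4 v2=D4 (m7)
bar 4: v0=C3 v1=B2 v2=B3 (M7)
bar 5: v0=D3 v1=A3 v2=C4 (m7)
bar 6: v0=F3 v1=D4 v2=A4 (M3)
bar 7: v0=E3 v1=E4 v2=B4 (P5)
  R4 @ bar1.0: F3/E4 M7 untreated
  R2 @ bar2.0: F3/D4 M6 -> G3/G4 P8 similar
  R2 @ bar2.0: F3/E4 M7 -> G3/D5 P5 similar
  R2 @ bar2.0: D4/E4 M2 -> G4/D5 P5 similar
  R7 @ bar2.0: E4->D5 leap 10st
  R4 @ bar3.0: E3/D4 m7 untreated
  R2 @ bar4.0: C4/D4 M2 -> B2/B3 P8 similar
  R3 @ bar4.0: C3 above B2
  R4 @ bar4.0: C3/B2 m2 untreated
  R4 @ bar4.0: C3/B3 M7 untreated
  R7 @ bar4.0: C4->B2 leap 13st
  R3 @ bar4.1: C3 above B2
  R3 @ bar4.2: C3 above B2
  R3 @ bar4.3: C3 above B2
  R2 @ bar5.0: C3/B2 m2 -> D3/A3 P5 similar
  R4 @ bar5.0: D3/C4 m7 untreated
  R7 @ bar5.0: B2->A3 leap 10st
  R2 @ bar6.0: A3/C4 m3 -> D4/A4 P5 similar
  R1 @ bar7.0: D4/A4 P5 -> E4/B4 P5 similar

No (19 violations)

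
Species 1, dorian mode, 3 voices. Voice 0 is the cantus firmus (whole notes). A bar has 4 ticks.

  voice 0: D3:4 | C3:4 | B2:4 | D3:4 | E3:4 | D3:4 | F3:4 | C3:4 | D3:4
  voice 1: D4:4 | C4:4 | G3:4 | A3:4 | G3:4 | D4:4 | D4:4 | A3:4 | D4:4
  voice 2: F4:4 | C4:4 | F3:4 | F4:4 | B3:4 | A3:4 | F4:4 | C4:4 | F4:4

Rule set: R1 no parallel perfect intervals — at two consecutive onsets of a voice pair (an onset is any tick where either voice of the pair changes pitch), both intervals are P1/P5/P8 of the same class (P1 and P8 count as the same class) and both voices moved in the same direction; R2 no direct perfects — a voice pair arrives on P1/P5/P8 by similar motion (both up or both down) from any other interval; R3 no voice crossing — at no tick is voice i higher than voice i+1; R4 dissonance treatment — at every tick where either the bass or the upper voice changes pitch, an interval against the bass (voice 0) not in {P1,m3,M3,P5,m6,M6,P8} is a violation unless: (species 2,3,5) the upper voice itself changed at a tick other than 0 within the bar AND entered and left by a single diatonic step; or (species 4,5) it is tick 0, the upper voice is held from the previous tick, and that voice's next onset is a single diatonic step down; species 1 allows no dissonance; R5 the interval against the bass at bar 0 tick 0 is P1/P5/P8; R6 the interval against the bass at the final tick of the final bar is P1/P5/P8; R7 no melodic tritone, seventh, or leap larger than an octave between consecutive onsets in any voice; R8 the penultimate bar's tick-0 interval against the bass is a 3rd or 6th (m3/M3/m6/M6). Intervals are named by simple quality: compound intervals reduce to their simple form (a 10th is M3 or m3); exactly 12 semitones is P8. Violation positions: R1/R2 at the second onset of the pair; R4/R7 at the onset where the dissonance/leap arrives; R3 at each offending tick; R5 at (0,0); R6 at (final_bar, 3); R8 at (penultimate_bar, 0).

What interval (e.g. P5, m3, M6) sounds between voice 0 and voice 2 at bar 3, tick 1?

m3

voice 0=D3 voice 2=F4 -> m3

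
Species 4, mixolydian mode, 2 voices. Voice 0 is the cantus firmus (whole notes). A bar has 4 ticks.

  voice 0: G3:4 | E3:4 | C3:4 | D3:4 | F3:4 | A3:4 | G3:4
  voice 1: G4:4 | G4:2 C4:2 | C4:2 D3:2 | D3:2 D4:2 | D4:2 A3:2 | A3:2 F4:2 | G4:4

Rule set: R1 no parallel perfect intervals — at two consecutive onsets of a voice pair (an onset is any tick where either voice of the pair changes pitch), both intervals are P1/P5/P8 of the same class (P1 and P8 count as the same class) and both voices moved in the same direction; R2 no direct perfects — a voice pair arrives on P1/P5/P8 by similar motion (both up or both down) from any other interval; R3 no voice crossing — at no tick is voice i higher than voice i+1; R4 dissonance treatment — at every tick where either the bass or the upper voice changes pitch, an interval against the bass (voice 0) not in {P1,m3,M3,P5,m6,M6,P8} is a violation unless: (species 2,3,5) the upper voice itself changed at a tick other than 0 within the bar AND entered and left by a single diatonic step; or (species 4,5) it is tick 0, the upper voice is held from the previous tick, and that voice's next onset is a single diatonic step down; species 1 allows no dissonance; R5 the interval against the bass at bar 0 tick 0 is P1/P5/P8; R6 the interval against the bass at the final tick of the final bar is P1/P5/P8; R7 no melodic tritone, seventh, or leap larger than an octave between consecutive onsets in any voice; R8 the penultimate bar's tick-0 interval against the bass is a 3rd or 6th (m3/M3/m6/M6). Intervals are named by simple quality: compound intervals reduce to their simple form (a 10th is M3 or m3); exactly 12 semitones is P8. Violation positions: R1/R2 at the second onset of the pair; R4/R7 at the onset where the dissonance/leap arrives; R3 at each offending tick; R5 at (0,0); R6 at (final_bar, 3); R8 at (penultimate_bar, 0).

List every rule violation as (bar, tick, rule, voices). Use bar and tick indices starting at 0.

bar 0: v0=G3 v1=G4 downbeat P8
bar 1: v0=E3 v1=G4 downbeat m3
bar 2: v0=C3 v1=C4 downbeat P8
bar 3: v0=D3 v1=D3 downbeat P1
bar 4: v0=F3 v1=D4 downbeat M6
bar 5: v0=A3 v1=A3 downbeat P1
bar 6: v0=G3 v1=G4 downbeat P8
  -> R4 @ bar 2 tick 2 v(0, 1): C3/D3 M2 untreated
  -> R7 @ bar 2 tick 2 v(1,): C4->D3 leap 10st
  -> R8 @ bar 5 tick 0 v(0, 1): penult P1 not 3rd/6th

(2, 2, R4, (0, 1))
(2, 2, R7, (1,))
(5, 0, R8, (0, 1))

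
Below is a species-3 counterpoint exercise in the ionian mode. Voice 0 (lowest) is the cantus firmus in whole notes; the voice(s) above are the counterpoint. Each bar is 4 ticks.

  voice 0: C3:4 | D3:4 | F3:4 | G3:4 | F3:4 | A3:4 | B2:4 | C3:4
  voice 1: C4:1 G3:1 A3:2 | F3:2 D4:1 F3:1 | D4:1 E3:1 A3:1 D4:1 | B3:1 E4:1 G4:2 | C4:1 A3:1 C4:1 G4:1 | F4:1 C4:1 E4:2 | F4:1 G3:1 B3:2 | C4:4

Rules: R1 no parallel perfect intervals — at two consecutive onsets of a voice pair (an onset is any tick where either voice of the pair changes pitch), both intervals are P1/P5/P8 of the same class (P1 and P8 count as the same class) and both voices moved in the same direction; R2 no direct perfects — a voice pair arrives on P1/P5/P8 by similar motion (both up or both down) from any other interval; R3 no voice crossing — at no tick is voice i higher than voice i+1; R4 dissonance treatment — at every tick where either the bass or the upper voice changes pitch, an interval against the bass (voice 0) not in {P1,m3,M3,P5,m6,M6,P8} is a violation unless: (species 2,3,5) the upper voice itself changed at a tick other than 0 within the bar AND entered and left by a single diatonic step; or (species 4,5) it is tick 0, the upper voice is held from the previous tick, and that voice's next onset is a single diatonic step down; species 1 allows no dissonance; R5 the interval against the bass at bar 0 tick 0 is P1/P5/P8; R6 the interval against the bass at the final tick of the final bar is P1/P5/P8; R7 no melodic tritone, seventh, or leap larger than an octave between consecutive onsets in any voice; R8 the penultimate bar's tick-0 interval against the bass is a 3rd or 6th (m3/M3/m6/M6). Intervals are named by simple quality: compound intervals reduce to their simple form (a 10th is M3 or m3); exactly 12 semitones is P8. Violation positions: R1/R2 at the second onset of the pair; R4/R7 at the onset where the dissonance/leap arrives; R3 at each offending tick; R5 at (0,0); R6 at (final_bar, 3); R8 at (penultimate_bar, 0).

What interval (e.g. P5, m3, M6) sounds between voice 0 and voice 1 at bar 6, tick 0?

voice 0=B2 voice 1=F4 -> TT

TT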